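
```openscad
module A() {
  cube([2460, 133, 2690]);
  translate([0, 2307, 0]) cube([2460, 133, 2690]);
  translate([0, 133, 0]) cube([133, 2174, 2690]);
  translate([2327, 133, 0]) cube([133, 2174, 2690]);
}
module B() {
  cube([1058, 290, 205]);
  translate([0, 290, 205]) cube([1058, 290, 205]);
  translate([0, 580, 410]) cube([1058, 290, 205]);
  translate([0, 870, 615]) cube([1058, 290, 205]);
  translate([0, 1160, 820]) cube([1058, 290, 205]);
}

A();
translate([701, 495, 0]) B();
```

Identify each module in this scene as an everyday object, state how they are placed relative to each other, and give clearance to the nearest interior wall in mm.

A is a house frame. B is a staircase. The staircase sits inside the house frame, centred. The clearance to the nearest interior wall is 362 mm.

Clearances: x = 568, y = 362; minimum 362 mm.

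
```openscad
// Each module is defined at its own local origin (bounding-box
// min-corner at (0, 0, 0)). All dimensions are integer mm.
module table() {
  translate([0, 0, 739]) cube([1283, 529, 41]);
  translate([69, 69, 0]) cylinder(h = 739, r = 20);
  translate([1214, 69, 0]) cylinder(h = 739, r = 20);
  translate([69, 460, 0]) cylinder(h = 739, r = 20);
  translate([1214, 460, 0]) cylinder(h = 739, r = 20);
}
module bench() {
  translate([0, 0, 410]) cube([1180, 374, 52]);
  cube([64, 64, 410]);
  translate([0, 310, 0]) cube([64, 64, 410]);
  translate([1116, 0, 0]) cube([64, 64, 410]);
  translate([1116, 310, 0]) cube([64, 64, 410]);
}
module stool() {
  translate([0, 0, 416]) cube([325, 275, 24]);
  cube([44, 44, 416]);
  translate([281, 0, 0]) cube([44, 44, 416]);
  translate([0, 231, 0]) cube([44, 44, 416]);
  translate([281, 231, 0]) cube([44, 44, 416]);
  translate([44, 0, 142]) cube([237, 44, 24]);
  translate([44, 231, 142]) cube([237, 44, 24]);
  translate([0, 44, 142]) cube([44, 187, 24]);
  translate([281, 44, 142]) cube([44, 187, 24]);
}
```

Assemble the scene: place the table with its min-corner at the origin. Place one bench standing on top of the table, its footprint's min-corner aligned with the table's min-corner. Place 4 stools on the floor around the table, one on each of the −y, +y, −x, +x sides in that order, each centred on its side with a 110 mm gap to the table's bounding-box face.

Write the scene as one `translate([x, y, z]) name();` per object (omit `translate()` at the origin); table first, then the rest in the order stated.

table();
translate([0, 0, 780]) bench();
translate([479, -385, 0]) stool();
translate([479, 639, 0]) stool();
translate([-435, 127, 0]) stool();
translate([1393, 127, 0]) stool();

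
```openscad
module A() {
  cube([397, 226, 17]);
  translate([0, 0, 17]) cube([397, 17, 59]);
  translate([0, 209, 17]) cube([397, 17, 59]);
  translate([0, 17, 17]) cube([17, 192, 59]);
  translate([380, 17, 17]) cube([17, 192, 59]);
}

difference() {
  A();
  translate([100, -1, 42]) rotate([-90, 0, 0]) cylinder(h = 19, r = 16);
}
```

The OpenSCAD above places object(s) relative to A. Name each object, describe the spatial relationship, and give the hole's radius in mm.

The subtracted cylinder has r = 16 mm.

A is an open box. The open box has a circular hole through its front wall. The hole's radius is 16 mm.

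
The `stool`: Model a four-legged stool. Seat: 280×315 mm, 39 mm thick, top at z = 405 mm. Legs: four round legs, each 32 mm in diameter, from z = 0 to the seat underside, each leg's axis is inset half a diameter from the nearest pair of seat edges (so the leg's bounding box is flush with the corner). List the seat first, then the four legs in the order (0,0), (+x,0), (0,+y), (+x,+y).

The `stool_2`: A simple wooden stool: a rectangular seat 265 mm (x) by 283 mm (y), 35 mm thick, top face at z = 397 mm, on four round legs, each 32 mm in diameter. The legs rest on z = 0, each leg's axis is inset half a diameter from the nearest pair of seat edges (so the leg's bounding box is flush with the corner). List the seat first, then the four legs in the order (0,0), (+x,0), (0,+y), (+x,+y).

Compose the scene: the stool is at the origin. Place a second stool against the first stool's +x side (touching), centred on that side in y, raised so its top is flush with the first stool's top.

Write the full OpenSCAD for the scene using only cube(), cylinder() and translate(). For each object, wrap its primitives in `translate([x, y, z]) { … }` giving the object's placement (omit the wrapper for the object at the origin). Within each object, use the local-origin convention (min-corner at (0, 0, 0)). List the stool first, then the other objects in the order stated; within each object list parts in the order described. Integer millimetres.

translate([0, 0, 366]) cube([280, 315, 39]);
translate([16, 16, 0]) cylinder(h = 366, r = 16);
translate([264, 16, 0]) cylinder(h = 366, r = 16);
translate([16, 299, 0]) cylinder(h = 366, r = 16);
translate([264, 299, 0]) cylinder(h = 366, r = 16);
translate([280, 16, 8]) {
  translate([0, 0, 362]) cube([265, 283, 35]);
  translate([16, 16, 0]) cylinder(h = 362, r = 16);
  translate([249, 16, 0]) cylinder(h = 362, r = 16);
  translate([16, 267, 0]) cylinder(h = 362, r = 16);
  translate([249, 267, 0]) cylinder(h = 362, r = 16);
}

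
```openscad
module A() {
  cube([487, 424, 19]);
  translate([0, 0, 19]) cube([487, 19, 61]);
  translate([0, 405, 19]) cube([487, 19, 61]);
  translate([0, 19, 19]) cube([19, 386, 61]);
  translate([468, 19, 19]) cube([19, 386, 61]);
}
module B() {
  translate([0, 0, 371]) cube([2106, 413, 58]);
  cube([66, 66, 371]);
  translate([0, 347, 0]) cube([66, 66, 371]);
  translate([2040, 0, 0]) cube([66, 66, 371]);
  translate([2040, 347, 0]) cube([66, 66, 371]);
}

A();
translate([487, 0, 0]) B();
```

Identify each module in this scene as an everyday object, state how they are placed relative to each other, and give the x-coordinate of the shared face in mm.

The open box's +x face and the bench's −x face are both at x = 487 mm.

A is an open box. B is a bench. The bench is against the open box's +x side, with their −y faces flush. The x-coordinate of the shared face is 487 mm.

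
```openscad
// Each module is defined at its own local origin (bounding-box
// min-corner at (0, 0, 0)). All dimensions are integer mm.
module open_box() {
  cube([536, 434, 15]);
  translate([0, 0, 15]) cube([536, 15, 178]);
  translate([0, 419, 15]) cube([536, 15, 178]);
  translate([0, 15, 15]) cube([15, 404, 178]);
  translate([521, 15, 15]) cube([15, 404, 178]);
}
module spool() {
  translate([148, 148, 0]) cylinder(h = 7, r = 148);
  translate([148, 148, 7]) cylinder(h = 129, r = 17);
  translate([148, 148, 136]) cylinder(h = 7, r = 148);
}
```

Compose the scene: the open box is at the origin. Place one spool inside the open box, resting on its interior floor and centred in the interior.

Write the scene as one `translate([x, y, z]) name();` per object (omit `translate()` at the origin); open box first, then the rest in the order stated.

open_box();
translate([120, 69, 15]) spool();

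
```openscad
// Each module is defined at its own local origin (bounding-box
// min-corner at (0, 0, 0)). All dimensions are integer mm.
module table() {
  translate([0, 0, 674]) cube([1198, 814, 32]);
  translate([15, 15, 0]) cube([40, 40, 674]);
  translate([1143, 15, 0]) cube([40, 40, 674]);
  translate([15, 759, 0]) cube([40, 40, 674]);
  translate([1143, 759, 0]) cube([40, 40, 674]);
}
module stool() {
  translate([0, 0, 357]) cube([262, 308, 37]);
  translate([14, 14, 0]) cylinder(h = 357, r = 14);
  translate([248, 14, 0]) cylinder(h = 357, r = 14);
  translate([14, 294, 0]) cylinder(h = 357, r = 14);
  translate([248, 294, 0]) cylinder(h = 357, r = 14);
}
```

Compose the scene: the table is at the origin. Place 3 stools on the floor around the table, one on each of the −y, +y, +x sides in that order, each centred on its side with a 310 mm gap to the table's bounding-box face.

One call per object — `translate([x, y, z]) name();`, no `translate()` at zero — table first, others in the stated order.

table();
translate([468, -618, 0]) stool();
translate([468, 1124, 0]) stool();
translate([1508, 253, 0]) stool();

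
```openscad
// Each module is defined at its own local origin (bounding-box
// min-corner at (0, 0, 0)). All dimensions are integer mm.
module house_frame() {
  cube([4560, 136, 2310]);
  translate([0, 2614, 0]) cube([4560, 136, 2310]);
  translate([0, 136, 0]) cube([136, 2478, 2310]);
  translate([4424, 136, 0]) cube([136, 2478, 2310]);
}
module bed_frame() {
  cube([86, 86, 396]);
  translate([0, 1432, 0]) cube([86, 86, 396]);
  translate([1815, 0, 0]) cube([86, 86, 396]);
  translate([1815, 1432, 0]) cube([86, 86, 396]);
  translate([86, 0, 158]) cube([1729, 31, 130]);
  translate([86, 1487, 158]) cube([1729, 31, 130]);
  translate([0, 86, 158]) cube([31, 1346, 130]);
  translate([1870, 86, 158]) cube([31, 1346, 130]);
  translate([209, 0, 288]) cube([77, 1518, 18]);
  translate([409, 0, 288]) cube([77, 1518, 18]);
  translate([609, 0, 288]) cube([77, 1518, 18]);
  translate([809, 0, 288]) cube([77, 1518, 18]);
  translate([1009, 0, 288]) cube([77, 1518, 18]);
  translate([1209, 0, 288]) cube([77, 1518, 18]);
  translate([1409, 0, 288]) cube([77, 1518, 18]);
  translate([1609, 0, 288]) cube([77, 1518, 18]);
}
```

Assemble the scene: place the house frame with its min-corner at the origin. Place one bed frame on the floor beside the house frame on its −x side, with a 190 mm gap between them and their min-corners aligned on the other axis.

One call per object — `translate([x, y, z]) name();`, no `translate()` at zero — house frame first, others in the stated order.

house_frame();
translate([-2091, 0, 0]) bed_frame();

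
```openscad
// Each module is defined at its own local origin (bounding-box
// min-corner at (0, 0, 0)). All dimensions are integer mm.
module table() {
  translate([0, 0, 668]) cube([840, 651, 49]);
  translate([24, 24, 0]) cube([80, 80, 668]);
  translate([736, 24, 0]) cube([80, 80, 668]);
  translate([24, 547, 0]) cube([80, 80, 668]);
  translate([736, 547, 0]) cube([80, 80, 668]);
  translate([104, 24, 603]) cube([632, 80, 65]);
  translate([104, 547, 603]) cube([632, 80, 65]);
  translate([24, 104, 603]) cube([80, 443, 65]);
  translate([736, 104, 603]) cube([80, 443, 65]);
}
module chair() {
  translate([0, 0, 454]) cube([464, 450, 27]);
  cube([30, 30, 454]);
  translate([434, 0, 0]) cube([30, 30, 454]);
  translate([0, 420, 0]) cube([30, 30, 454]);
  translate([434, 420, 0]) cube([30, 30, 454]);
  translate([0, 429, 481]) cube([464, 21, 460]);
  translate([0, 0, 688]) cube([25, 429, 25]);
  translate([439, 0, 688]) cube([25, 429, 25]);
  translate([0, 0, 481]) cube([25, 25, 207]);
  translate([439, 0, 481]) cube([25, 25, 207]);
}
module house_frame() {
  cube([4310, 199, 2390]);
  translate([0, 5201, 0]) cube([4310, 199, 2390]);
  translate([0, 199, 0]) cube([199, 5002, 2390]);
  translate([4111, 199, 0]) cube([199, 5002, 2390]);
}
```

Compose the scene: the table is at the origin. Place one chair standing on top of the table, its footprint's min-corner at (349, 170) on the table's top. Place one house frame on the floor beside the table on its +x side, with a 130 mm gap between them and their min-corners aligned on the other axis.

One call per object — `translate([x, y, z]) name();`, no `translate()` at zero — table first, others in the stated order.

table();
translate([349, 170, 717]) chair();
translate([970, 0, 0]) house_frame();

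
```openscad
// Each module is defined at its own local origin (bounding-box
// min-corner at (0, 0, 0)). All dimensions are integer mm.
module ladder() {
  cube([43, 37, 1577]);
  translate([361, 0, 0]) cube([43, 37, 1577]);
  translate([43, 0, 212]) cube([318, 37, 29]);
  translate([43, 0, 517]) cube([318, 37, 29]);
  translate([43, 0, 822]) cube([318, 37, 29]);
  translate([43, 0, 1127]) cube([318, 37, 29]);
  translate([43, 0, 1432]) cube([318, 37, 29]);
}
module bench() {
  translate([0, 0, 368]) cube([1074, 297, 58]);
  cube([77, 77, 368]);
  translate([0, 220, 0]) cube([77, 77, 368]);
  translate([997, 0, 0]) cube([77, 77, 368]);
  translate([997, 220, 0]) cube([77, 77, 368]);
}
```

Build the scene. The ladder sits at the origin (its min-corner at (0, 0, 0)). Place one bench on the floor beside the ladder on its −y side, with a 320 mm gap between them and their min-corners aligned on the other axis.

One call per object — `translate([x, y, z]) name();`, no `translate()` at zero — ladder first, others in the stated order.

ladder();
translate([0, -617, 0]) bench();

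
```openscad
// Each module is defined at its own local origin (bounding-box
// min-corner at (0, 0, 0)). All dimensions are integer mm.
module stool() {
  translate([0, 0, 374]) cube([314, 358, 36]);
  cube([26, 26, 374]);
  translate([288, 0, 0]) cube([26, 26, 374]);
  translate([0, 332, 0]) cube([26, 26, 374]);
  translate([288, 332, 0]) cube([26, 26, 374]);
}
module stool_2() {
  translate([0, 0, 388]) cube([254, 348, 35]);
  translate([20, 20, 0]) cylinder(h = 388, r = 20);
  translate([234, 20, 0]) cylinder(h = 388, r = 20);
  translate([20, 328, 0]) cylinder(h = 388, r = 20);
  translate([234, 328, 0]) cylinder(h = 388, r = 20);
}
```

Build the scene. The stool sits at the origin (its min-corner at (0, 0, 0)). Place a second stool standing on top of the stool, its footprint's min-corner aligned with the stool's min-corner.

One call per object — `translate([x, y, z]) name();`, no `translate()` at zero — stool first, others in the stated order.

stool();
translate([0, 0, 410]) stool_2();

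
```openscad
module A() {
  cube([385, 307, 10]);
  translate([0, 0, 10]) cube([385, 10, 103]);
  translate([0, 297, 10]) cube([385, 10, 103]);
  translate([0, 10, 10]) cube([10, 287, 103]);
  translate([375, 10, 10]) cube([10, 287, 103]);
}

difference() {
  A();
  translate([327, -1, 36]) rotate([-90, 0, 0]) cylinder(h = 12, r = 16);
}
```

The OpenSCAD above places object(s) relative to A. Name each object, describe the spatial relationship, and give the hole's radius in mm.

The subtracted cylinder has r = 16 mm.

A is an open box. The open box has a circular hole through its front wall. The hole's radius is 16 mm.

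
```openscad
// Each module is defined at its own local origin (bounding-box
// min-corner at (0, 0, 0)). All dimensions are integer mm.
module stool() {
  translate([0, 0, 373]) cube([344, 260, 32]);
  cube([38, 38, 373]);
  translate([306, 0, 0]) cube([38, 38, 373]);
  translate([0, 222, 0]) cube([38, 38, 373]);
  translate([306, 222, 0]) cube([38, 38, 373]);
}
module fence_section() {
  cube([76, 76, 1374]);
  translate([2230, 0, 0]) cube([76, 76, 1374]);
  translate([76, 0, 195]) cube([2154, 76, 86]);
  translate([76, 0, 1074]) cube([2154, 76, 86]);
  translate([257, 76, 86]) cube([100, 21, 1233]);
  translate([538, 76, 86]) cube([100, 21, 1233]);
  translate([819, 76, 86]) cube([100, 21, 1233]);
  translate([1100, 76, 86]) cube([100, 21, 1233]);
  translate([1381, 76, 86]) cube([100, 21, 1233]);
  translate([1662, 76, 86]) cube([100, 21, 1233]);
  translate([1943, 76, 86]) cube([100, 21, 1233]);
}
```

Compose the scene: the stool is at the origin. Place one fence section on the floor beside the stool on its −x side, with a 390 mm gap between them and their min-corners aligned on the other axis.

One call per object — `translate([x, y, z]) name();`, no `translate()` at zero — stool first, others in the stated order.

stool();
translate([-2696, 0, 0]) fence_section();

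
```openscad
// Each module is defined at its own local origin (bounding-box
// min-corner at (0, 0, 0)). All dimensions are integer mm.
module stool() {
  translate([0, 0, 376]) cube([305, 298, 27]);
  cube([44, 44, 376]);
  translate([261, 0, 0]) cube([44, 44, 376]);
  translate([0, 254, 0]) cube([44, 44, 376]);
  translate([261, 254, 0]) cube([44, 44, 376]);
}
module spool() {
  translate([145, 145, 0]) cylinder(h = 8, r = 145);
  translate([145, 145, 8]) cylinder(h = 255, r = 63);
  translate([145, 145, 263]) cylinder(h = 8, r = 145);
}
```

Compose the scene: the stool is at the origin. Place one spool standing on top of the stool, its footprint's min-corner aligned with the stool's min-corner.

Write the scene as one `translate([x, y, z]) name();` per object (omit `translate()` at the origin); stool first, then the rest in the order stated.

stool();
translate([0, 0, 403]) spool();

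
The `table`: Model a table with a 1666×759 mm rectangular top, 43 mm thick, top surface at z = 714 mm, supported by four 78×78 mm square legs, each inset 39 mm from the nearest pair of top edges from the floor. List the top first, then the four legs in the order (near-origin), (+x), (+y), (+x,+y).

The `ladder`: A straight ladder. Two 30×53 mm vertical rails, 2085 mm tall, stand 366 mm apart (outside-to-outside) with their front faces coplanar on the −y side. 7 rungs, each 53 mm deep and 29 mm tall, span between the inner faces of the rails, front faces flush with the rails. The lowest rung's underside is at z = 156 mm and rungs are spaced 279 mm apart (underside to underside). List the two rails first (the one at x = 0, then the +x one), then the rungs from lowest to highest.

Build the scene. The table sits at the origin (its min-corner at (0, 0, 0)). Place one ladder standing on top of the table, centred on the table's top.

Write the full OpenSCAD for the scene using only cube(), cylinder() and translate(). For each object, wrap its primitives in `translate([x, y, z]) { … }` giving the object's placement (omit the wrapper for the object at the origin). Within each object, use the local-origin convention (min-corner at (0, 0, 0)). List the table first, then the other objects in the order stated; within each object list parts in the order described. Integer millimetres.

translate([0, 0, 671]) cube([1666, 759, 43]);
translate([39, 39, 0]) cube([78, 78, 671]);
translate([1549, 39, 0]) cube([78, 78, 671]);
translate([39, 642, 0]) cube([78, 78, 671]);
translate([1549, 642, 0]) cube([78, 78, 671]);
translate([650, 353, 714]) {
  cube([30, 53, 2085]);
  translate([336, 0, 0]) cube([30, 53, 2085]);
  translate([30, 0, 156]) cube([306, 53, 29]);
  translate([30, 0, 435]) cube([306, 53, 29]);
  translate([30, 0, 714]) cube([306, 53, 29]);
  translate([30, 0, 993]) cube([306, 53, 29]);
  translate([30, 0, 1272]) cube([306, 53, 29]);
  translate([30, 0, 1551]) cube([306, 53, 29]);
  translate([30, 0, 1830]) cube([306, 53, 29]);
}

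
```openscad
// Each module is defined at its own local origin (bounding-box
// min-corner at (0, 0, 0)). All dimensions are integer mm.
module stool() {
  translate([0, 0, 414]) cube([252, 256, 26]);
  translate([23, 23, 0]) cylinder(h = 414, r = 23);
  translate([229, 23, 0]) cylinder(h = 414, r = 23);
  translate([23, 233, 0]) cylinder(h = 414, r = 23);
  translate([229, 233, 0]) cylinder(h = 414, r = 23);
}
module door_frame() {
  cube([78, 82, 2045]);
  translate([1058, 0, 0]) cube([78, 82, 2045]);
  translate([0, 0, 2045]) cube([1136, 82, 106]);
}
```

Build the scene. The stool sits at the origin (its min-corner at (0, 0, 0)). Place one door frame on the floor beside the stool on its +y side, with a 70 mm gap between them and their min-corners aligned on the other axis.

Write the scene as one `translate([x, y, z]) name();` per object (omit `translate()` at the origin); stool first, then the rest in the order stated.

stool();
translate([0, 326, 0]) door_frame();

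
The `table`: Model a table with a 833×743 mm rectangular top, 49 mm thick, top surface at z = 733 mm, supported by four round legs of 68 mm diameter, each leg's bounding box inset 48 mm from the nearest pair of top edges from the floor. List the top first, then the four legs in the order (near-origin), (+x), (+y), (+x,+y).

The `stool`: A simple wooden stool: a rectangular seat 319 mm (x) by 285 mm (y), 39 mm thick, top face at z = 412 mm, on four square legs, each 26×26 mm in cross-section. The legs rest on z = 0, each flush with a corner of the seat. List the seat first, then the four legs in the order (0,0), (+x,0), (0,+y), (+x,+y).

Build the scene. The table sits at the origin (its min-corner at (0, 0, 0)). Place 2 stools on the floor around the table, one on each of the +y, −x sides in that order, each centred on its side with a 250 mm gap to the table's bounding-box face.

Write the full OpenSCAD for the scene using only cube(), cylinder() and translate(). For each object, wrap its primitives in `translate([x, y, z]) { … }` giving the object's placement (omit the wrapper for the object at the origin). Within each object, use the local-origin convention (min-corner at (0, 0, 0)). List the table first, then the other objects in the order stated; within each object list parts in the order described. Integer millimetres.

translate([0, 0, 684]) cube([833, 743, 49]);
translate([82, 82, 0]) cylinder(h = 684, r = 34);
translate([751, 82, 0]) cylinder(h = 684, r = 34);
translate([82, 661, 0]) cylinder(h = 684, r = 34);
translate([751, 661, 0]) cylinder(h = 684, r = 34);
translate([257, 993, 0]) {
  translate([0, 0, 373]) cube([319, 285, 39]);
  cube([26, 26, 373]);
  translate([293, 0, 0]) cube([26, 26, 373]);
  translate([0, 259, 0]) cube([26, 26, 373]);
  translate([293, 259, 0]) cube([26, 26, 373]);
}
translate([-569, 229, 0]) {
  translate([0, 0, 373]) cube([319, 285, 39]);
  cube([26, 26, 373]);
  translate([293, 0, 0]) cube([26, 26, 373]);
  translate([0, 259, 0]) cube([26, 26, 373]);
  translate([293, 259, 0]) cube([26, 26, 373]);
}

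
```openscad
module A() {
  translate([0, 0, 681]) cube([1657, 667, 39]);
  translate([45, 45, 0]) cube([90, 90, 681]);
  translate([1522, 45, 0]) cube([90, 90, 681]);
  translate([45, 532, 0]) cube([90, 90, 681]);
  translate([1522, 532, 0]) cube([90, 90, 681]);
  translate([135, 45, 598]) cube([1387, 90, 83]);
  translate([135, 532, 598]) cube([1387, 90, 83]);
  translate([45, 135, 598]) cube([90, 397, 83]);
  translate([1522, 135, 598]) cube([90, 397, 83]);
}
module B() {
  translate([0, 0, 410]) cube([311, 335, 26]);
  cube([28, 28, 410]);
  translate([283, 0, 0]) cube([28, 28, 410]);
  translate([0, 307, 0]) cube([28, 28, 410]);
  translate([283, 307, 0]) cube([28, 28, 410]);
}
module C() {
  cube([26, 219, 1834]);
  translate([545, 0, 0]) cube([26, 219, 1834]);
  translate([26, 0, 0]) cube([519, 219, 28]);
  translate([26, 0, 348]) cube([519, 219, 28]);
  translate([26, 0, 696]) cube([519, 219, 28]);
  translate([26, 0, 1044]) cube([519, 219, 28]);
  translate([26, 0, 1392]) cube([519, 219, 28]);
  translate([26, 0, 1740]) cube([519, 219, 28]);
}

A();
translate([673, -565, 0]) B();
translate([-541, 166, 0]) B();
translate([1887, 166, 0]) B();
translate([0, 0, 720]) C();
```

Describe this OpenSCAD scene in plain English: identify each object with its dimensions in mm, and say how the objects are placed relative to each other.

A is a rectangular dining table. The top is 1657×667×39 mm with its upper surface at z = 720 mm. It stands on four 90×90 mm square legs, each inset 45 mm from the nearest pair of top edges, running from the floor to the underside of the top. Four apron rails, 90 mm thick and 83 mm tall, run between adjacent legs with their top edges flush with the underside of the top and their outer faces flush with the legs' outer faces.

B is a simple wooden stool: a rectangular seat 311 mm (x) by 335 mm (y), 26 mm thick, top face at z = 436 mm, on four square legs, each 28×28 mm in cross-section. The legs rest on z = 0, each flush with a corner of the seat.

C is a bookshelf 571 mm wide overall, 219 mm deep and 1834 mm tall. The two sides are 26 mm thick vertical panels. 6 horizontal shelves of 28 mm thickness span between the inner faces of the sides; the lowest shelf sits on the floor and shelves are stacked with a clear vertical gap of 320 mm between each pair.

Three stools sit around the table at the −y, −x, +x sides. The bookshelf is on top of the table.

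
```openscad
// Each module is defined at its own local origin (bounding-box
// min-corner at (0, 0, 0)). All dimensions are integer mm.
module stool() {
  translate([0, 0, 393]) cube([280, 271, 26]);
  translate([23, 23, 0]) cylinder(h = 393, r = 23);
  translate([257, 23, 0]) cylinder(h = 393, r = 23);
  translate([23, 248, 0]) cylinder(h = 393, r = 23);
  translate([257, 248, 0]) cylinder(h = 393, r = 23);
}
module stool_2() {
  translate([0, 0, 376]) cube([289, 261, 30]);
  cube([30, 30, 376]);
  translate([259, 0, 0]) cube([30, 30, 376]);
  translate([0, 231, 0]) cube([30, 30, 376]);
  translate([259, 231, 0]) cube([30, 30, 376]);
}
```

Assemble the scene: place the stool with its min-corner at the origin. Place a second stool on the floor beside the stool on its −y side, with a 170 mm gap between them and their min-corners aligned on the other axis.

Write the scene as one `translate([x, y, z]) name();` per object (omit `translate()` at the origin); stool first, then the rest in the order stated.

stool();
translate([0, -431, 0]) stool_2();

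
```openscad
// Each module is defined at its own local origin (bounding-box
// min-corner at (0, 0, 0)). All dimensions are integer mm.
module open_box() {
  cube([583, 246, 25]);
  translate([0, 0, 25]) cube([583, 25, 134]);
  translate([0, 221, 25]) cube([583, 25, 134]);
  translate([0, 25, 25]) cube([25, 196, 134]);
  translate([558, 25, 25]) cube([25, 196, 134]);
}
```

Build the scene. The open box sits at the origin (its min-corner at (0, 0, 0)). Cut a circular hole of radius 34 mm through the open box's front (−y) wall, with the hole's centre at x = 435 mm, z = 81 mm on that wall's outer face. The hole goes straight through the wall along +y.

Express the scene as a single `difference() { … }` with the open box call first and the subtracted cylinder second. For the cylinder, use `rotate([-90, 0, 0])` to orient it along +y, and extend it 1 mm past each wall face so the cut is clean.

difference() {
  open_box();
  translate([435, -1, 81]) rotate([-90, 0, 0]) cylinder(h = 27, r = 34);
}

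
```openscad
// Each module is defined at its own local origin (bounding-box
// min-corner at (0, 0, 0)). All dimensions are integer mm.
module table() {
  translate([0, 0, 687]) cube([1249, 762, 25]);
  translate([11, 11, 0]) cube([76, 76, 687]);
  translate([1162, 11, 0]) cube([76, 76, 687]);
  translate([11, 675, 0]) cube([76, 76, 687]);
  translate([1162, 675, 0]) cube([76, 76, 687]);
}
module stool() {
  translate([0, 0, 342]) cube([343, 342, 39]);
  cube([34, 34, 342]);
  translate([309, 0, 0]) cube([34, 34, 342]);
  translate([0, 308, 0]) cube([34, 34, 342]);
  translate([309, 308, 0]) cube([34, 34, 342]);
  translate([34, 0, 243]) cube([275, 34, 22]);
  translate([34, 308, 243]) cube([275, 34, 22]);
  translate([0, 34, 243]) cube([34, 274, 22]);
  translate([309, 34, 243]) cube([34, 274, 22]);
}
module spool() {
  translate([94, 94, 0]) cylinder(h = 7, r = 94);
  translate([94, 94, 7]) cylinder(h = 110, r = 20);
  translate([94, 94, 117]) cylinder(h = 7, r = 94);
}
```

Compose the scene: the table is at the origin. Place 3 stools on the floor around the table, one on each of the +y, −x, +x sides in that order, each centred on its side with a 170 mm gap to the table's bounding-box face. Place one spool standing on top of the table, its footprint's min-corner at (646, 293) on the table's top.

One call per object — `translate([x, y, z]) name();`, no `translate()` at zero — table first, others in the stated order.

table();
translate([453, 932, 0]) stool();
translate([-513, 210, 0]) stool();
translate([1419, 210, 0]) stool();
translate([646, 293, 712]) spool();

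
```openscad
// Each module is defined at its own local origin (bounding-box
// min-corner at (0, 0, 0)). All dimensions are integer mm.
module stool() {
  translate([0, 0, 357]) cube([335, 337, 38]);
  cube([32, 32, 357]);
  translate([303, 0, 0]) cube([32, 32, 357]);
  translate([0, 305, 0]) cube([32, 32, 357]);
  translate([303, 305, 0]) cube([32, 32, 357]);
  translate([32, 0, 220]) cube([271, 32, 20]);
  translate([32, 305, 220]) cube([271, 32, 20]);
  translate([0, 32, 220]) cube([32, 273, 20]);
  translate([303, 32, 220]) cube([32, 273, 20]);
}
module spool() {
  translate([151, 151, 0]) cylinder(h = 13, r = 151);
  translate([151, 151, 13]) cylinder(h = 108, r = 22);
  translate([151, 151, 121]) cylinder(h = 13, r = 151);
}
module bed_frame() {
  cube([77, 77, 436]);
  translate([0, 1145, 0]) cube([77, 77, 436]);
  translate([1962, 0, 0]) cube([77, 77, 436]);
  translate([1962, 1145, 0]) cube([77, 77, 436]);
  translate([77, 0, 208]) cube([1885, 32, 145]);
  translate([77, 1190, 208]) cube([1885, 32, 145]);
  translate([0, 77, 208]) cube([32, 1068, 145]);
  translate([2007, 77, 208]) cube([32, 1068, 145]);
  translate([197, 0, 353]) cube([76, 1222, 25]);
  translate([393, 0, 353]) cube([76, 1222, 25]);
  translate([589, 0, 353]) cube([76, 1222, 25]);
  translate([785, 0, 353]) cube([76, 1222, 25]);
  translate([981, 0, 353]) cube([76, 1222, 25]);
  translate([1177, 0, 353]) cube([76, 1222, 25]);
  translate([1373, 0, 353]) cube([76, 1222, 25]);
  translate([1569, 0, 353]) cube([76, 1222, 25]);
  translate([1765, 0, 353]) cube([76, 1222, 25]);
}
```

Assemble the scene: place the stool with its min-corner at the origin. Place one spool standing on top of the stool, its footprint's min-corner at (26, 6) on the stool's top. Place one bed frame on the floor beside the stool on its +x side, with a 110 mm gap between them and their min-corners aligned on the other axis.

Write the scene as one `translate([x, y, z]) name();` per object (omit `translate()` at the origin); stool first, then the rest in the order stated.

stool();
translate([26, 6, 395]) spool();
translate([445, 0, 0]) bed_frame();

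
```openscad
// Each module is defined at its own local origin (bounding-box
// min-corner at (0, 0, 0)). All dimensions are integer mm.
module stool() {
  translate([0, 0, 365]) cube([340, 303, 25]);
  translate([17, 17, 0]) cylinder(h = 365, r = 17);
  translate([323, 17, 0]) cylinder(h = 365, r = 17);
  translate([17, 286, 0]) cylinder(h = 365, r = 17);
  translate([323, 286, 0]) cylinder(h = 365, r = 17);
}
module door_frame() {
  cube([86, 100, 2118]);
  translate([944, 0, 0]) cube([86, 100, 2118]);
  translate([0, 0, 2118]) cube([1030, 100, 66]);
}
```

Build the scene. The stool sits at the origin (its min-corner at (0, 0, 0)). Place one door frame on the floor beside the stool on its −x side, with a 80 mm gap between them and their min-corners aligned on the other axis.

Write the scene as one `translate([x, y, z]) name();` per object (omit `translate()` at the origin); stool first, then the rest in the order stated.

stool();
translate([-1110, 0, 0]) door_frame();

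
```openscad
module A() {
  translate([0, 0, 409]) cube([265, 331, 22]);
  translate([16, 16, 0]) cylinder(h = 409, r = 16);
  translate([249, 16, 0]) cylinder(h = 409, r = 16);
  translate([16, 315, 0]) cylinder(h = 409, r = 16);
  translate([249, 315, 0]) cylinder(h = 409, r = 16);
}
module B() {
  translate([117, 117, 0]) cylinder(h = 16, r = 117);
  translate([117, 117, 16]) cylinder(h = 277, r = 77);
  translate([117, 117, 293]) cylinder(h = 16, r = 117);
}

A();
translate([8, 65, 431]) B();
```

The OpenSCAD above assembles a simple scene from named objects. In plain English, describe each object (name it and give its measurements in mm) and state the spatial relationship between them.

A is a four-legged stool. The seat is 265×331 mm, 22 mm thick, top at z = 431 mm. It stands on four round legs, each 32 mm in diameter, from z = 0 to the seat underside, each leg's axis is inset half a diameter from the nearest pair of seat edges (so the leg's bounding box is flush with the corner).

B is a spool: two coaxial disc flanges of radius 117 mm and thickness 16 mm, joined by a core cylinder of radius 77 mm and height 277 mm. The lower flange rests on z = 0 and the three cylinders share a vertical axis.

The spool is on top of the stool.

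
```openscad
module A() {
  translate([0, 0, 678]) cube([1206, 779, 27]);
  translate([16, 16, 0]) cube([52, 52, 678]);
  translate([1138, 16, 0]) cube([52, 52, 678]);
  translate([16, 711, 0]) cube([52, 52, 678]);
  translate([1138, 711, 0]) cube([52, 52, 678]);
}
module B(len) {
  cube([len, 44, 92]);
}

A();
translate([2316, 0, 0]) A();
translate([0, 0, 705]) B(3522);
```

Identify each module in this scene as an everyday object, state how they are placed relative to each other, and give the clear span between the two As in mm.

A is a table. B is a beam. A beam spans the tops of two tables. The clear span between the two tables is 1110 mm.

Second table starts at x = 2316; first ends at x = 1206; clear span = 2316 − 1206 = 1110 mm.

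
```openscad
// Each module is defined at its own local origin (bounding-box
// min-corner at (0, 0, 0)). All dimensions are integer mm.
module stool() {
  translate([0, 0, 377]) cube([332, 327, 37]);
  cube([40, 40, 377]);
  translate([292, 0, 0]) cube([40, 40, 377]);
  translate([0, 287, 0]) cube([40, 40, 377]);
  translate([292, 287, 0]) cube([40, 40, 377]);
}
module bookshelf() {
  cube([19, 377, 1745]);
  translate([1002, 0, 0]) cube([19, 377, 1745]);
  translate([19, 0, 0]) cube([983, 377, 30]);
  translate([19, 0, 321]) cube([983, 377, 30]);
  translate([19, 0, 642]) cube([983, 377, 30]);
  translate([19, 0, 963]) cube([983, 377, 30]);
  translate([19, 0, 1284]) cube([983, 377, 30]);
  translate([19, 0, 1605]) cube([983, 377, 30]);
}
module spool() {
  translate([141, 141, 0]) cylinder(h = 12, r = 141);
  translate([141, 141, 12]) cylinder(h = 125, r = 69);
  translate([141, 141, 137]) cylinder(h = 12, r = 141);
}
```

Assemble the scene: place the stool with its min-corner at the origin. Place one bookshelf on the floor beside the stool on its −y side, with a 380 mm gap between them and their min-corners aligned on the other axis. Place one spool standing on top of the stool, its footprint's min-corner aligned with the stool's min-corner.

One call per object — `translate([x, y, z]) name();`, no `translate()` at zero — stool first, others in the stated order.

stool();
translate([0, -757, 0]) bookshelf();
translate([0, 0, 414]) spool();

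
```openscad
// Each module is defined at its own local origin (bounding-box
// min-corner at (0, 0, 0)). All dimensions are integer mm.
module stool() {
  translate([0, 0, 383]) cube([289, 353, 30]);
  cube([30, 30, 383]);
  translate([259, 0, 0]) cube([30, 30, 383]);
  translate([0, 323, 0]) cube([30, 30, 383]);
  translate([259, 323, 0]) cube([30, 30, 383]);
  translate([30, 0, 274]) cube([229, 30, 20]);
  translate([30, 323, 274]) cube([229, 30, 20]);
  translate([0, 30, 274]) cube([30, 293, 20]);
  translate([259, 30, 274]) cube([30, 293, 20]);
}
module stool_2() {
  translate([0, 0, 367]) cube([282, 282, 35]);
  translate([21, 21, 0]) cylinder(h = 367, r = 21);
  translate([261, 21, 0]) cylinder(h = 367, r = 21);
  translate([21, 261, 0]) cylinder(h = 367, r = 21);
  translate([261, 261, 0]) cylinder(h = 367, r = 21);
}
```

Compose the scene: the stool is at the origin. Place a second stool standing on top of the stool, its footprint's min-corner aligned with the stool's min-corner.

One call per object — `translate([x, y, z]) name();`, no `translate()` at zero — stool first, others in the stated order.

stool();
translate([0, 0, 413]) stool_2();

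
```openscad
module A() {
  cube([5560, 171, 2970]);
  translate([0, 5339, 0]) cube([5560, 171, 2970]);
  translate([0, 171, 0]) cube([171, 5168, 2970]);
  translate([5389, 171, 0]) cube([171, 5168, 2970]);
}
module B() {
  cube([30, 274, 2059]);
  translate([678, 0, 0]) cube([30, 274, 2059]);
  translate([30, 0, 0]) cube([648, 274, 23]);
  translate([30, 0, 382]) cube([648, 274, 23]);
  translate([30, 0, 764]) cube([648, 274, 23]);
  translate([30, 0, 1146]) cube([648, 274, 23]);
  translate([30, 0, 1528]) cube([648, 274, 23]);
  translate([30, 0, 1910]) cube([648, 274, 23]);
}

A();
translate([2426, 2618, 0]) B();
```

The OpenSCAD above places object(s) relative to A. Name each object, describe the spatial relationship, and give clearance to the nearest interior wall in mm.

Clearances: x = 2255, y = 2447; minimum 2255 mm.

A is a house frame. B is a bookshelf. The bookshelf sits inside the house frame, centred. The clearance to the nearest interior wall is 2255 mm.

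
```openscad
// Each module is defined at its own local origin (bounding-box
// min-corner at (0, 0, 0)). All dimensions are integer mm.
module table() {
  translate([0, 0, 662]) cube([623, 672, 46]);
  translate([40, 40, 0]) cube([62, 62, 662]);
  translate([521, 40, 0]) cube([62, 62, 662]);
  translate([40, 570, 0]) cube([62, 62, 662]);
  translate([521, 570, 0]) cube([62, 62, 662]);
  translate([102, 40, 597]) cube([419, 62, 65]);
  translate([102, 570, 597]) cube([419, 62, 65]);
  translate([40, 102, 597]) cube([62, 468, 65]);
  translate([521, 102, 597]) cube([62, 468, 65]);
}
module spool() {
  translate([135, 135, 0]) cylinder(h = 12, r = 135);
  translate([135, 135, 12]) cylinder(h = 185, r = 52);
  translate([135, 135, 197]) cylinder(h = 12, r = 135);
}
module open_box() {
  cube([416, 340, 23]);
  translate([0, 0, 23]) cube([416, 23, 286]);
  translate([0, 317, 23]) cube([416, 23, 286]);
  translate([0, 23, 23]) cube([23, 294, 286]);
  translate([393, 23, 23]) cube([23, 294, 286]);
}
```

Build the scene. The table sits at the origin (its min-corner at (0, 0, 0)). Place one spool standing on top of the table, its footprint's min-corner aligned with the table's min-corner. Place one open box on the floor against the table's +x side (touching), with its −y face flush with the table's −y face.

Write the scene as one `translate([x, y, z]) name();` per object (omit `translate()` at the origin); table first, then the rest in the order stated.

table();
translate([0, 0, 708]) spool();
translate([623, 0, 0]) open_box();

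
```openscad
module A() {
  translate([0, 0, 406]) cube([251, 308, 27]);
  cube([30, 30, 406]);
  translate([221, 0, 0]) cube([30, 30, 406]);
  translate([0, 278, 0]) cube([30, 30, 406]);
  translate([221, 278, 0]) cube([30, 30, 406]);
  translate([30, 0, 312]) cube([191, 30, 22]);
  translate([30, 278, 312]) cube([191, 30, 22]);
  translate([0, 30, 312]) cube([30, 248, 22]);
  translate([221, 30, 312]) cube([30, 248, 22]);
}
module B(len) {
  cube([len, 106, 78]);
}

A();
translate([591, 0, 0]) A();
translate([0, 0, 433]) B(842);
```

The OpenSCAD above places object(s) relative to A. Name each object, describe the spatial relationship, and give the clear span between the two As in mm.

A is a stool. B is a beam. A beam spans the tops of two stools. The clear span between the two stools is 340 mm.

Second stool starts at x = 591; first ends at x = 251; clear span = 591 − 251 = 340 mm.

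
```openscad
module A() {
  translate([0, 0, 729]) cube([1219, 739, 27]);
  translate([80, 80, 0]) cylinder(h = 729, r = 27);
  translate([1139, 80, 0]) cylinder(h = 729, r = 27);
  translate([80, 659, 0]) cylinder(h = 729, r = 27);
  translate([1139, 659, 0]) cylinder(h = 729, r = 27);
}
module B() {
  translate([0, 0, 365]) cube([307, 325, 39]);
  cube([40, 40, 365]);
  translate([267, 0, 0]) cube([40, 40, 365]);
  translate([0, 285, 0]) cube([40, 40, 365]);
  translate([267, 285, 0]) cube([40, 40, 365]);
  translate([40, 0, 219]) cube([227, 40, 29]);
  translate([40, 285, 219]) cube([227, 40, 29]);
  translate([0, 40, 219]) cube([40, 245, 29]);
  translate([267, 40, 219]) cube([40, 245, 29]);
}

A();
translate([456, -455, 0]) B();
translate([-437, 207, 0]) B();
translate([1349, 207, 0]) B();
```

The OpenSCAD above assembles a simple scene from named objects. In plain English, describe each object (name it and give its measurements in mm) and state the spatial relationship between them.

A is a rectangular dining table. The top is 1219×739×27 mm with its upper surface at z = 756 mm. It stands on four round legs of 54 mm diameter, each leg's bounding box inset 53 mm from the nearest pair of top edges, running from the floor to the underside of the top.

B is a simple wooden stool: a rectangular seat 307 mm (x) by 325 mm (y), 39 mm thick, top face at z = 404 mm, on four square legs, each 40×40 mm in cross-section. The legs rest on z = 0, each flush with a corner of the seat. Four stretchers, 40 mm wide and 29 mm tall, connect adjacent legs with their undersides at z = 219 mm, each running between the inner faces of the legs it joins and aligned with the legs' outer faces on the other axis.

Three stools sit around the table at the −y, −x, +x sides.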